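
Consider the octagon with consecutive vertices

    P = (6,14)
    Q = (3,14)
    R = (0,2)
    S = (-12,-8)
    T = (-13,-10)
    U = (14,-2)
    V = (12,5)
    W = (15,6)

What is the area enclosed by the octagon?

Apply Gauss's area formula: 2A = Σ (x_i·y_{i+1} − x_{i+1}·y_i), indices taken mod 8.
Σ = (42) + (6) + (24) + (16) + (166) + (94) + (-3) + (174) = 519
Area = |Σ|/2 = 259.5.

259.5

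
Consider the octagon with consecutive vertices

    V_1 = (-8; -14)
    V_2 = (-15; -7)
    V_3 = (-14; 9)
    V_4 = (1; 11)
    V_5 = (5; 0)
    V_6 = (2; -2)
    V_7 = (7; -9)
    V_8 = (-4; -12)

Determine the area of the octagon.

389.5

Apply the surveyor's formula: 2A = Σ (x_i·y_{i+1} − x_{i+1}·y_i), indices taken mod 8.
Σ = (-154) + (-233) + (-163) + (-55) + (-10) + (-4) + (-120) + (-40) = -779
Area = |Σ|/2 = 389.5.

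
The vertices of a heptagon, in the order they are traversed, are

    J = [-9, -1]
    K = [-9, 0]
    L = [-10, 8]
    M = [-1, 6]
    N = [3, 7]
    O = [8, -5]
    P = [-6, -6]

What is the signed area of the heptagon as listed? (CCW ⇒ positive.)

-177.5

Apply the shoelace formula: 2A = Σ (x_i·y_{i+1} − x_{i+1}·y_i), indices taken mod 7.
Σ = (-9) + (-72) + (-52) + (-25) + (-71) + (-78) + (-48) = -355
Signed area = Σ/2 = -177.5 (negative ⇒ clockwise traversal).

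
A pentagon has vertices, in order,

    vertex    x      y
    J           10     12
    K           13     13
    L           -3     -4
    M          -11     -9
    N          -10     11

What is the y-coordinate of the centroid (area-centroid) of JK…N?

298/71

Apply Gauss's area formula. First the cross-terms c_i = x_i·y_{i+1} − x_{i+1}·y_i:
  -26, -13, -17, -211, -230  ⇒  2A = -497, A = -248.5.
Then Σ (y_i + y_{i+1})·c_i = -6258, so ȳ = -6258 / (6·(-248.5)) = 298/71.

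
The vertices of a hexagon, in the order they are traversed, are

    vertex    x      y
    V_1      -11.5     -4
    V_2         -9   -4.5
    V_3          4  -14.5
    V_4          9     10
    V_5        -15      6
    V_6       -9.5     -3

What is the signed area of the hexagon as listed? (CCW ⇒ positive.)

322.125

Cross-terms: 15.75, 148.5, 170.5, 204, 102, 3.5  ⇒  Σ = 644.25
Signed area = Σ/2 = 322.125 (positive ⇒ counter-clockwise traversal).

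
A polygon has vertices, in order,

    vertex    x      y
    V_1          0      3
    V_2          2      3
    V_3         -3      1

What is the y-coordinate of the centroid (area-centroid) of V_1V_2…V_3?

Apply Gauss's area formula. First the cross-terms c_i = x_i·y_{i+1} − x_{i+1}·y_i:
  -6, 11, -9  ⇒  2A = -4, A = -2.
Then Σ (y_i + y_{i+1})·c_i = -28, so ȳ = -28 / (6·(-2)) = 7/3.

7/3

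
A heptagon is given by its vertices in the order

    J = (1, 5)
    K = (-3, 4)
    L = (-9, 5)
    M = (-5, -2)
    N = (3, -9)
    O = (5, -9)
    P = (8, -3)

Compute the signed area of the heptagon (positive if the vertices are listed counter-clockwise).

Cross-terms: 19, 21, 43, 51, 18, 57, 43  ⇒  Σ = 252
Signed area = Σ/2 = 126 (positive ⇒ counter-clockwise traversal).

126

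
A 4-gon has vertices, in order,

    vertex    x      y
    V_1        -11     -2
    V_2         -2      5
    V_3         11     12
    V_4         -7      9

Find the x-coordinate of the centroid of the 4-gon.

Apply the shoelace (surveyor's) formula. First the cross-terms c_i = x_i·y_{i+1} − x_{i+1}·y_i:
  -59, -79, 183, 113  ⇒  2A = 158, A = 79.
Then Σ (x_i + x_{i+1})·c_i = -1246, so x̄ = -1246 / (6·79) = -623/237.

-623/237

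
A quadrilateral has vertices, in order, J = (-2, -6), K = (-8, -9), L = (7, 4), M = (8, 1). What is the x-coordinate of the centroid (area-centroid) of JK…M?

Apply the shoelace (surveyor's) formula. First the cross-terms c_i = x_i·y_{i+1} − x_{i+1}·y_i:
  -30, 31, -25, -46  ⇒  2A = -70, A = -35.
Then Σ (x_i + x_{i+1})·c_i = -382, so x̄ = -382 / (6·(-35)) = 191/105.

191/105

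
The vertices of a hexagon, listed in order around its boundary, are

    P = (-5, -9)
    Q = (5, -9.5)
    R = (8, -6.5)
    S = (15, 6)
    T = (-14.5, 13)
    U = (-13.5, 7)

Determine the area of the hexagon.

397

Apply the shoelace formula: 2A = Σ (x_i·y_{i+1} − x_{i+1}·y_i), indices taken mod 6.
P→Q: (-5)(-9.5) − (5)(-9) = 92.5
Q→R: (5)(-6.5) − (8)(-9.5) = 43.5
R→S: (8)(6) − (15)(-6.5) = 145.5
S→T: (15)(13) − (-14.5)(6) = 282
T→U: (-14.5)(7) − (-13.5)(13) = 74
U→P: (-13.5)(-9) − (-5)(7) = 156.5
Σ = 794
Area = |Σ|/2 = 397.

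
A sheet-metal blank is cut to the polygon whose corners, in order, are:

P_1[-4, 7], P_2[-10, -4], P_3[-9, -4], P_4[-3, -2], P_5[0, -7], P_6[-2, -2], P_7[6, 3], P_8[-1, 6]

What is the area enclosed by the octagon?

Apply Gauss's area formula: 2A = Σ (x_i·y_{i+1} − x_{i+1}·y_i), indices taken mod 8.
Σ = (86) + (4) + (6) + (21) + (-14) + (6) + (39) + (17) = 165
Area = |Σ|/2 = 82.5.

82.5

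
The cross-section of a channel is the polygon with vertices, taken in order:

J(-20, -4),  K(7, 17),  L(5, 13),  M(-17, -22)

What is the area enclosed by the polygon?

283.5

Apply the shoelace (surveyor's) formula: 2A = Σ (x_i·y_{i+1} − x_{i+1}·y_i), indices taken mod 4.
Cross-terms: -312, 6, 111, -372  ⇒  Σ = -567
Area = |Σ|/2 = 283.5.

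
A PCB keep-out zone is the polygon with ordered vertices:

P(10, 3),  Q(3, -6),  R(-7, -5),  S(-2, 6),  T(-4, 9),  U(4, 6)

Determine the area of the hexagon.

140

Apply the shoelace (surveyor's) formula: 2A = Σ (x_i·y_{i+1} − x_{i+1}·y_i), indices taken mod 6.
Cross-terms: -69, -57, -52, 6, -60, -48  ⇒  Σ = -280
Area = |Σ|/2 = 140.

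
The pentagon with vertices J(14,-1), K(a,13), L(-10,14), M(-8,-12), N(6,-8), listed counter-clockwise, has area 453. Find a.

8

Write out the shoelace sum; only the two edges meeting at K involve a:
2·Area = [(14·13 − a·(-1)) + (a·14 − (-10)·13)] + 474
       = 15·a + 786 = 906
⇒ a = 8.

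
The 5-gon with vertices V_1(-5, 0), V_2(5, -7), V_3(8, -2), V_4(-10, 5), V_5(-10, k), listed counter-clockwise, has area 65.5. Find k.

The doubled signed area Σ (x_i y_{i+1} − x_{i+1} y_i) is linear in k.
With k=0 it equals 151; the coefficient of k is -5 (from the two edges through V_5).
So -5·k + 151 = 2·65.5 = 131 ⇒ k = 4.

4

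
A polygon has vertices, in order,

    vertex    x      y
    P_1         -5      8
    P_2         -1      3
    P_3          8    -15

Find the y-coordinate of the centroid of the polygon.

Apply Gauss's area formula. First the cross-terms c_i = x_i·y_{i+1} − x_{i+1}·y_i:
  -7, -9, -11  ⇒  2A = -27, A = -13.5.
Then Σ (y_i + y_{i+1})·c_i = 108, so ȳ = 108 / (6·(-13.5)) = -4/3.

-4/3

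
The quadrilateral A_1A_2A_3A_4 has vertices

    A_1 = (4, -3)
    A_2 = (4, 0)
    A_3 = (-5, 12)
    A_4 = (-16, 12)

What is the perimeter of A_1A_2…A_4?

|A_1A_2| = √((0)² + (3)²) = √9 = 3
|A_2A_3| = √((-9)² + (12)²) = √225 = 15
|A_3A_4| = √((-11)² + (0)²) = √121 = 11
|A_4A_1| = √((20)² + (-15)²) = √625 = 25
Perimeter = 3 + 15 + 11 + 25 = 54.

54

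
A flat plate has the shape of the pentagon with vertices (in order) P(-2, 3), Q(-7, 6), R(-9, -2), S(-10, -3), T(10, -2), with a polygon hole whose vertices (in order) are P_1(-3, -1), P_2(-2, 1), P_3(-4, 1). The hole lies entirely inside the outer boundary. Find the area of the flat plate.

Outer boundary:
Apply Gauss's area formula: 2A = Σ (x_i·y_{i+1} − x_{i+1}·y_i), indices taken mod 5.
Σ = (9) + (68) + (7) + (50) + (26) = 160
Area = |Σ|/2 = 80.
Hole:
Apply the shoelace (surveyor's) formula: 2A = Σ (x_i·y_{i+1} − x_{i+1}·y_i), indices taken mod 3.
Cross-terms: -5, 2, 7  ⇒  Σ = 4
Area = |Σ|/2 = 2.
Net area = 80 − 2 = 78.

78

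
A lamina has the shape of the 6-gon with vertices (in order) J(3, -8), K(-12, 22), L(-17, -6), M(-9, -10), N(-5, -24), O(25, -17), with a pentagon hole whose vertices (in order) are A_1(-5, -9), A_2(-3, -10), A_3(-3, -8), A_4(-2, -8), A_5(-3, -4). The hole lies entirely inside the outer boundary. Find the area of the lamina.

Outer boundary:
Apply Gauss's area formula: 2A = Σ (x_i·y_{i+1} − x_{i+1}·y_i), indices taken mod 6.
Σ = (-30) + (446) + (116) + (166) + (685) + (-149) = 1234
Area = |Σ|/2 = 617.
Hole:
Apply Gauss's area formula: 2A = Σ (x_i·y_{i+1} − x_{i+1}·y_i), indices taken mod 5.
Cross-terms: 23, -6, 8, -16, 7  ⇒  Σ = 16
Area = |Σ|/2 = 8.
Net area = 617 − 8 = 609.

609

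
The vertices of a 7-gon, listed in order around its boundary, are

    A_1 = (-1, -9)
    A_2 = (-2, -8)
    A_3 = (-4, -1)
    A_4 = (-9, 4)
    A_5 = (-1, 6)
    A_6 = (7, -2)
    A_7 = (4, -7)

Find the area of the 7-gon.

119.5

Σ = (-10) + (-30) + (-25) + (-50) + (-40) + (-41) + (-43) = -239
Area = |Σ|/2 = 119.5.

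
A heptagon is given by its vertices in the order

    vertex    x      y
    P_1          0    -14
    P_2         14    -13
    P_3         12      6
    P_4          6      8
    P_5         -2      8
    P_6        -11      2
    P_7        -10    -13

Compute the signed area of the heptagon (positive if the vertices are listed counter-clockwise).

Apply the surveyor's formula: 2A = Σ (x_i·y_{i+1} − x_{i+1}·y_i), indices taken mod 7.
Cross-terms: 196, 240, 60, 64, 84, 163, 140  ⇒  Σ = 947
Signed area = Σ/2 = 473.5 (positive ⇒ counter-clockwise traversal).

473.5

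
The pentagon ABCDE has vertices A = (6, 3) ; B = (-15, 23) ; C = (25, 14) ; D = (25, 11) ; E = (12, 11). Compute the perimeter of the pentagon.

96

|AB| = √((-21)² + (20)²) = √841 = 29
|BC| = √((40)² + (-9)²) = √1681 = 41
|CD| = √((0)² + (-3)²) = √9 = 3
|DE| = √((-13)² + (0)²) = √169 = 13
|EA| = √((-6)² + (-8)²) = √100 = 10
Perimeter = 29 + 41 + 3 + 13 + 10 = 96.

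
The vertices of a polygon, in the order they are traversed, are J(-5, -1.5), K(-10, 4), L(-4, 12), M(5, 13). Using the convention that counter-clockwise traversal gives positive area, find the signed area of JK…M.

-96.75

J→K: (-5)(4) − (-10)(-1.5) = -35
K→L: (-10)(12) − (-4)(4) = -104
L→M: (-4)(13) − (5)(12) = -112
M→J: (5)(-1.5) − (-5)(13) = 57.5
Σ = -193.5
Signed area = Σ/2 = -96.75 (negative ⇒ clockwise traversal).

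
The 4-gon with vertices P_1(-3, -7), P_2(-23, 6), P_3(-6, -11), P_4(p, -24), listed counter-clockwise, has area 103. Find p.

6

Write out the shoelace sum; only the two edges meeting at P_4 involve p:
2·Area = [((-6)·(-24) − p·(-11)) + (p·(-7) − (-3)·(-24))] + 110
       = 4·p + 182 = 206
⇒ p = 6.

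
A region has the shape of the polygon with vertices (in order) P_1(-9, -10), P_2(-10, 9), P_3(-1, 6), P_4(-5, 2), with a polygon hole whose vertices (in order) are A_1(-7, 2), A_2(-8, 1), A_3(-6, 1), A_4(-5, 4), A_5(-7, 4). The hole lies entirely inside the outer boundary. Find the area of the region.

Outer boundary:
Apply the surveyor's formula: 2A = Σ (x_i·y_{i+1} − x_{i+1}·y_i), indices taken mod 4.
Σ = (-181) + (-51) + (28) + (68) = -136
Area = |Σ|/2 = 68.
Hole:
Σ = (9) + (-2) + (-19) + (8) + (14) = 10
Area = |Σ|/2 = 5.
Net area = 68 − 5 = 63.

63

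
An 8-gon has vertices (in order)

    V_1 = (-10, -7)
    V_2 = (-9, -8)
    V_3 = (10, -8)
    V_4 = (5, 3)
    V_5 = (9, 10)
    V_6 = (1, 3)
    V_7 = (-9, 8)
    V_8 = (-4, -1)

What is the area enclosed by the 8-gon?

186.5

Cross-terms: 17, 152, 70, 23, 17, 35, 41, 18  ⇒  Σ = 373
Area = |Σ|/2 = 186.5.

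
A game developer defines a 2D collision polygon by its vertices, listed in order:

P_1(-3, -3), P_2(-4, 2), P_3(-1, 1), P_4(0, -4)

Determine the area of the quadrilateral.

Apply the shoelace formula: 2A = Σ (x_i·y_{i+1} − x_{i+1}·y_i), indices taken mod 4.
Cross-terms: -18, -2, 4, -12  ⇒  Σ = -28
Area = |Σ|/2 = 14.

14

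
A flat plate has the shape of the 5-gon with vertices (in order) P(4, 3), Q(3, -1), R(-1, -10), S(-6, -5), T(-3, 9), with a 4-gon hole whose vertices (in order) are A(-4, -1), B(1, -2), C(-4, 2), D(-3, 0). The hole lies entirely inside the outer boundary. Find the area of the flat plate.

Outer boundary:
Apply Gauss's area formula: 2A = Σ (x_i·y_{i+1} − x_{i+1}·y_i), indices taken mod 5.
Σ = (-13) + (-31) + (-55) + (-69) + (-45) = -213
Area = |Σ|/2 = 106.5.
Hole:
Apply the shoelace formula: 2A = Σ (x_i·y_{i+1} − x_{i+1}·y_i), indices taken mod 4.
Σ = (9) + (-6) + (6) + (3) = 12
Area = |Σ|/2 = 6.
Net area = 106.5 − 6 = 100.5.

100.5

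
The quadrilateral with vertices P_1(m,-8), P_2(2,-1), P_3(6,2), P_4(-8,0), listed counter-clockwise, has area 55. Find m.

Write out the shoelace sum; only the two edges meeting at P_1 involve m:
2·Area = [((-8)·(-8) − m·0) + (m·(-1) − 2·(-8))] + 26
       = -1·m + 106 = 110
⇒ m = -4.

-4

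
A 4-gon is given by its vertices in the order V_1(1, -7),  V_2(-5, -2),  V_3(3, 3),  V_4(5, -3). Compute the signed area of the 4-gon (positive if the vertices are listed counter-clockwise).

Apply the shoelace (surveyor's) formula: 2A = Σ (x_i·y_{i+1} − x_{i+1}·y_i), indices taken mod 4.
V_1→V_2: (1)(-2) − (-5)(-7) = -37
V_2→V_3: (-5)(3) − (3)(-2) = -9
V_3→V_4: (3)(-3) − (5)(3) = -24
V_4→V_1: (5)(-7) − (1)(-3) = -32
Σ = -102
Signed area = Σ/2 = -51 (negative ⇒ clockwise traversal).

-51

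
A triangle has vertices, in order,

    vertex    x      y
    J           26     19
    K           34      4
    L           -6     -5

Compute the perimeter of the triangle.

98

|JK| = √((8)² + (-15)²) = √289 = 17
|KL| = √((-40)² + (-9)²) = √1681 = 41
|LJ| = √((32)² + (24)²) = √1600 = 40
Perimeter = 17 + 41 + 40 = 98.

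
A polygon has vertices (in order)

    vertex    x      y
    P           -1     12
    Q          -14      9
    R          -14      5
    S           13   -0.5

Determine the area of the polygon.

156.25

Σ = (159) + (56) + (-58) + (155.5) = 312.5
Area = |Σ|/2 = 156.25.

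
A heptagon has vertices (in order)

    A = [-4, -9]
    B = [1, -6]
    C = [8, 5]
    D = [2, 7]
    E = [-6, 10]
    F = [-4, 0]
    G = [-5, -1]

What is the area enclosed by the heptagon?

Apply the shoelace formula: 2A = Σ (x_i·y_{i+1} − x_{i+1}·y_i), indices taken mod 7.
A→B: (-4)(-6) − (1)(-9) = 33
B→C: (1)(5) − (8)(-6) = 53
C→D: (8)(7) − (2)(5) = 46
D→E: (2)(10) − (-6)(7) = 62
E→F: (-6)(0) − (-4)(10) = 40
F→G: (-4)(-1) − (-5)(0) = 4
G→A: (-5)(-9) − (-4)(-1) = 41
Σ = 279
Area = |Σ|/2 = 139.5.

139.5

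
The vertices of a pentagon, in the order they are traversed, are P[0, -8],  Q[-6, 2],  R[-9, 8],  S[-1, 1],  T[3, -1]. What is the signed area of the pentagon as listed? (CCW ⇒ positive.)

Σ = (-48) + (-30) + (-1) + (-2) + (-24) = -105
Signed area = Σ/2 = -52.5 (negative ⇒ clockwise traversal).

-52.5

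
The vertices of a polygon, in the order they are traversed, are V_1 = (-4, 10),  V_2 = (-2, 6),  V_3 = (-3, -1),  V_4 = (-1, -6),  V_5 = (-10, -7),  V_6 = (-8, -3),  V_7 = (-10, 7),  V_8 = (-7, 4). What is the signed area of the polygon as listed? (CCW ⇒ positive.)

Σ = (-4) + (20) + (17) + (-53) + (-26) + (-86) + (9) + (-54) = -177
Signed area = Σ/2 = -88.5 (negative ⇒ clockwise traversal).

-88.5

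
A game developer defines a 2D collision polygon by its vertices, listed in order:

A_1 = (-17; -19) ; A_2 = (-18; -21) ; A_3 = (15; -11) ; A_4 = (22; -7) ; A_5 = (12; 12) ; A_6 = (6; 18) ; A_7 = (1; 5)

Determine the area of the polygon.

617.5

Apply Gauss's area formula: 2A = Σ (x_i·y_{i+1} − x_{i+1}·y_i), indices taken mod 7.
A_1→A_2: (-17)(-21) − (-18)(-19) = 15
A_2→A_3: (-18)(-11) − (15)(-21) = 513
A_3→A_4: (15)(-7) − (22)(-11) = 137
A_4→A_5: (22)(12) − (12)(-7) = 348
A_5→A_6: (12)(18) − (6)(12) = 144
A_6→A_7: (6)(5) − (1)(18) = 12
A_7→A_1: (1)(-19) − (-17)(5) = 66
Σ = 1235
Area = |Σ|/2 = 617.5.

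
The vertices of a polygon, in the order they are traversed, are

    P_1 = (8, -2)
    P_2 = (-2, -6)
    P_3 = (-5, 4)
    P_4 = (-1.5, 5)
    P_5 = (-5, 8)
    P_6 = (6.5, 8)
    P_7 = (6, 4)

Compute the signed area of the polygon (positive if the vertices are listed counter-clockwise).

-127

Σ = (-52) + (-38) + (-19) + (13) + (-92) + (-22) + (-44) = -254
Signed area = Σ/2 = -127 (negative ⇒ clockwise traversal).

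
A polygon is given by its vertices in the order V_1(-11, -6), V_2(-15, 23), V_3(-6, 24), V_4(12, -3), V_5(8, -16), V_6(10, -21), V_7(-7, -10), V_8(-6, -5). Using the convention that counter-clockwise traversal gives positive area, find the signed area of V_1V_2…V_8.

-651

Apply Gauss's area formula: 2A = Σ (x_i·y_{i+1} − x_{i+1}·y_i), indices taken mod 8.
Σ = (-343) + (-222) + (-270) + (-168) + (-8) + (-247) + (-25) + (-19) = -1302
Signed area = Σ/2 = -651 (negative ⇒ clockwise traversal).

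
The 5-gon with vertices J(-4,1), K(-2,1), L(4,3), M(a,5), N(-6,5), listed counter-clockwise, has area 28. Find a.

2

Write out the shoelace sum; only the two edges meeting at M involve a:
2·Area = [(4·5 − a·3) + (a·5 − (-6)·5)] + 2
       = 2·a + 52 = 56
⇒ a = 2.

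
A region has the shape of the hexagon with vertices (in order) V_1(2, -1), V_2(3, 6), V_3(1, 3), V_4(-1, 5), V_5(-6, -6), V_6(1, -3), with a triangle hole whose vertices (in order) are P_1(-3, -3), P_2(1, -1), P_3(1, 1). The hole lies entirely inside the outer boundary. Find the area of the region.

41.5

Outer boundary:
Σ = (15) + (3) + (8) + (36) + (24) + (5) = 91
Area = |Σ|/2 = 45.5.
Hole:
Apply Gauss's area formula: 2A = Σ (x_i·y_{i+1} − x_{i+1}·y_i), indices taken mod 3.
Σ = (6) + (2) + (0) = 8
Area = |Σ|/2 = 4.
Net area = 45.5 − 4 = 41.5.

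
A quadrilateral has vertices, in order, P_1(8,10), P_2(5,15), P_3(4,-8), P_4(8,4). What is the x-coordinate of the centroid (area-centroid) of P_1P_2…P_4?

869/147

Apply the shoelace formula. First the cross-terms c_i = x_i·y_{i+1} − x_{i+1}·y_i:
  70, -100, 80, 48  ⇒  2A = 98, A = 49.
Then Σ (x_i + x_{i+1})·c_i = 1738, so x̄ = 1738 / (6·49) = 869/147.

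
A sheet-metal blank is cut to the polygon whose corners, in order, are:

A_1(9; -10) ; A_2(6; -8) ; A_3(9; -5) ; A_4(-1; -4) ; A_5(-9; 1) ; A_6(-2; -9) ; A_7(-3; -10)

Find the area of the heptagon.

74

Apply the shoelace (surveyor's) formula: 2A = Σ (x_i·y_{i+1} − x_{i+1}·y_i), indices taken mod 7.
Cross-terms: -12, 42, -41, -37, 83, -7, 120  ⇒  Σ = 148
Area = |Σ|/2 = 74.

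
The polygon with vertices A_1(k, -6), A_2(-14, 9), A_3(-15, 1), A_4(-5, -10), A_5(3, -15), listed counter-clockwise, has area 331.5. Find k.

Write out the shoelace sum; only the two edges meeting at A_1 involve k:
2·Area = [(3·(-6) − k·(-15)) + (k·9 − (-14)·(-6))] + 381
       = 24·k + 279 = 663
⇒ k = 16.

16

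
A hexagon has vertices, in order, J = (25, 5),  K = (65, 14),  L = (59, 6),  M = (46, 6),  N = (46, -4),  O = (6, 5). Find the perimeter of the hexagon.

|JK| = √((40)² + (9)²) = √1681 = 41
|KL| = √((-6)² + (-8)²) = √100 = 10
|LM| = √((-13)² + (0)²) = √169 = 13
|MN| = √((0)² + (-10)²) = √100 = 10
|NO| = √((-40)² + (9)²) = √1681 = 41
|OJ| = √((19)² + (0)²) = √361 = 19
Perimeter = 41 + 10 + 13 + 10 + 41 + 19 = 134.

134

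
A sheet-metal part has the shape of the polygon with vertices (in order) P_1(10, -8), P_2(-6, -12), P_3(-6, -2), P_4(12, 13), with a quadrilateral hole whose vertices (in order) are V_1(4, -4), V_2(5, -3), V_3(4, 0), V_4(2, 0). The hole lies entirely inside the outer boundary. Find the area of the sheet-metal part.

Outer boundary:
P_1→P_2: (10)(-12) − (-6)(-8) = -168
P_2→P_3: (-6)(-2) − (-6)(-12) = -60
P_3→P_4: (-6)(13) − (12)(-2) = -54
P_4→P_1: (12)(-8) − (10)(13) = -226
Σ = -508
Area = |Σ|/2 = 254.
Hole:
Apply the shoelace (surveyor's) formula: 2A = Σ (x_i·y_{i+1} − x_{i+1}·y_i), indices taken mod 4.
Σ = (8) + (12) + (0) + (-8) = 12
Area = |Σ|/2 = 6.
Net area = 254 − 6 = 248.

248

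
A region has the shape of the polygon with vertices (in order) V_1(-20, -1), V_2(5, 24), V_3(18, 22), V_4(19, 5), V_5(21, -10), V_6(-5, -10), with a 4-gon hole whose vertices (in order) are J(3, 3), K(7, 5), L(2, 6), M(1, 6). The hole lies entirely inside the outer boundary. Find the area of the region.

Outer boundary:
Apply the shoelace (surveyor's) formula: 2A = Σ (x_i·y_{i+1} − x_{i+1}·y_i), indices taken mod 6.
V_1→V_2: (-20)(24) − (5)(-1) = -475
V_2→V_3: (5)(22) − (18)(24) = -322
V_3→V_4: (18)(5) − (19)(22) = -328
V_4→V_5: (19)(-10) − (21)(5) = -295
V_5→V_6: (21)(-10) − (-5)(-10) = -260
V_6→V_1: (-5)(-1) − (-20)(-10) = -195
Σ = -1875
Area = |Σ|/2 = 937.5.
Hole:
Apply the shoelace formula: 2A = Σ (x_i·y_{i+1} − x_{i+1}·y_i), indices taken mod 4.
Cross-terms: -6, 32, 6, -15  ⇒  Σ = 17
Area = |Σ|/2 = 8.5.
Net area = 937.5 − 8.5 = 929.

929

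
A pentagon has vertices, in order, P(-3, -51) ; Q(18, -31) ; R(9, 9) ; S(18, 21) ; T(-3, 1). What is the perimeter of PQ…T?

166

|PQ| = √((21)² + (20)²) = √841 = 29
|QR| = √((-9)² + (40)²) = √1681 = 41
|RS| = √((9)² + (12)²) = √225 = 15
|ST| = √((-21)² + (-20)²) = √841 = 29
|TP| = √((0)² + (-52)²) = √2704 = 52
Perimeter = 29 + 41 + 15 + 29 + 52 = 166.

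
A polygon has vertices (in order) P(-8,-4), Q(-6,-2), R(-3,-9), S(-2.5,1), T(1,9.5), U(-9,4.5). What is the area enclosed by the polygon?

75.875

Σ = (-8) + (48) + (-25.5) + (-24.75) + (90) + (72) = 151.75
Area = |Σ|/2 = 75.875.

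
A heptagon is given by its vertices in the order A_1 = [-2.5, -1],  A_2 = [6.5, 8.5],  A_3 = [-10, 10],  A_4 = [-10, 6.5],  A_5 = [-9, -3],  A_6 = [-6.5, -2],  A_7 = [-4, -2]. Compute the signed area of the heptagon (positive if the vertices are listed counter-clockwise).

Apply the shoelace formula: 2A = Σ (x_i·y_{i+1} − x_{i+1}·y_i), indices taken mod 7.
Σ = (-14.75) + (150) + (35) + (88.5) + (-1.5) + (5) + (-1) = 261.25
Signed area = Σ/2 = 130.625 (positive ⇒ counter-clockwise traversal).

130.625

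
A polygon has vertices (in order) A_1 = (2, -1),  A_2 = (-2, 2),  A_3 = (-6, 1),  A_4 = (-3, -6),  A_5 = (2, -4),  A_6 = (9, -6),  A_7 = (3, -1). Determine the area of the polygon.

Apply the shoelace formula: 2A = Σ (x_i·y_{i+1} − x_{i+1}·y_i), indices taken mod 7.
Σ = (2) + (10) + (39) + (24) + (24) + (9) + (-1) = 107
Area = |Σ|/2 = 53.5.

53.5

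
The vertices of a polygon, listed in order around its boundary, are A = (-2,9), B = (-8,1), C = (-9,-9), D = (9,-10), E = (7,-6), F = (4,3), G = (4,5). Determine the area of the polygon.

218.5

Cross-terms: 70, 81, 171, 16, 45, 8, 46  ⇒  Σ = 437
Area = |Σ|/2 = 218.5.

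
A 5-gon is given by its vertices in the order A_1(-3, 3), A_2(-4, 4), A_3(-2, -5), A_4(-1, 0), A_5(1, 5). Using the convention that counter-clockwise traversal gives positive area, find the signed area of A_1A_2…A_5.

18

Apply the surveyor's formula: 2A = Σ (x_i·y_{i+1} − x_{i+1}·y_i), indices taken mod 5.
Σ = (0) + (28) + (-5) + (-5) + (18) = 36
Signed area = Σ/2 = 18 (positive ⇒ counter-clockwise traversal).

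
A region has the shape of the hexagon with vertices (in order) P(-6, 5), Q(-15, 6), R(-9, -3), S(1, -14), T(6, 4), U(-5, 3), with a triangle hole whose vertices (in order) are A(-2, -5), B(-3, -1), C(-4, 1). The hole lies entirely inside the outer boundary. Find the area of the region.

192

Outer boundary:
Apply the shoelace (surveyor's) formula: 2A = Σ (x_i·y_{i+1} − x_{i+1}·y_i), indices taken mod 6.
P→Q: (-6)(6) − (-15)(5) = 39
Q→R: (-15)(-3) − (-9)(6) = 99
R→S: (-9)(-14) − (1)(-3) = 129
S→T: (1)(4) − (6)(-14) = 88
T→U: (6)(3) − (-5)(4) = 38
U→P: (-5)(5) − (-6)(3) = -7
Σ = 386
Area = |Σ|/2 = 193.
Hole:
Apply the shoelace (surveyor's) formula: 2A = Σ (x_i·y_{i+1} − x_{i+1}·y_i), indices taken mod 3.
Σ = (-13) + (-7) + (22) = 2
Area = |Σ|/2 = 1.
Net area = 193 − 1 = 192.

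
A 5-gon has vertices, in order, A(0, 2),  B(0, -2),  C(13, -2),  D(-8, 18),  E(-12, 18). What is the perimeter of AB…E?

|AB| = √((0)² + (-4)²) = √16 = 4
|BC| = √((13)² + (0)²) = √169 = 13
|CD| = √((-21)² + (20)²) = √841 = 29
|DE| = √((-4)² + (0)²) = √16 = 4
|EA| = √((12)² + (-16)²) = √400 = 20
Perimeter = 4 + 13 + 29 + 4 + 20 = 70.

70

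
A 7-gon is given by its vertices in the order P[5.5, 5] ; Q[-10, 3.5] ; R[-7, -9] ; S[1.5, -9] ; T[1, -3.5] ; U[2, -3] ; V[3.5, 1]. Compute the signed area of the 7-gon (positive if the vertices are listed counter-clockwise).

146.25

Apply the shoelace formula: 2A = Σ (x_i·y_{i+1} − x_{i+1}·y_i), indices taken mod 7.
P→Q: (5.5)(3.5) − (-10)(5) = 69.25
Q→R: (-10)(-9) − (-7)(3.5) = 114.5
R→S: (-7)(-9) − (1.5)(-9) = 76.5
S→T: (1.5)(-3.5) − (1)(-9) = 3.75
T→U: (1)(-3) − (2)(-3.5) = 4
U→V: (2)(1) − (3.5)(-3) = 12.5
V→P: (3.5)(5) − (5.5)(1) = 12
Σ = 292.5
Signed area = Σ/2 = 146.25 (positive ⇒ counter-clockwise traversal).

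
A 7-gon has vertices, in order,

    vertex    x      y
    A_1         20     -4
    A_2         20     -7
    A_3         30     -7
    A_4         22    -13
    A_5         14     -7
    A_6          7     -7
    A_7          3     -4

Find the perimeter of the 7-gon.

62

|A_1A_2| = √((0)² + (-3)²) = √9 = 3
|A_2A_3| = √((10)² + (0)²) = √100 = 10
|A_3A_4| = √((-8)² + (-6)²) = √100 = 10
|A_4A_5| = √((-8)² + (6)²) = √100 = 10
|A_5A_6| = √((-7)² + (0)²) = √49 = 7
|A_6A_7| = √((-4)² + (3)²) = √25 = 5
|A_7A_1| = √((17)² + (0)²) = √289 = 17
Perimeter = 3 + 10 + 10 + 10 + 7 + 5 + 17 = 62.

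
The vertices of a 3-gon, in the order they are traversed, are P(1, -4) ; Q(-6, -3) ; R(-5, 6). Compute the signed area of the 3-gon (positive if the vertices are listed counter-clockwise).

Apply Gauss's area formula: 2A = Σ (x_i·y_{i+1} − x_{i+1}·y_i), indices taken mod 3.
P→Q: (1)(-3) − (-6)(-4) = -27
Q→R: (-6)(6) − (-5)(-3) = -51
R→P: (-5)(-4) − (1)(6) = 14
Σ = -64
Signed area = Σ/2 = -32 (negative ⇒ clockwise traversal).

-32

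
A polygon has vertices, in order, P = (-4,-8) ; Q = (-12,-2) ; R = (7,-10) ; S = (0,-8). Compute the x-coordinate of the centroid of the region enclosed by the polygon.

Apply Gauss's area formula. First the cross-terms c_i = x_i·y_{i+1} − x_{i+1}·y_i:
  -88, 134, -56, -32  ⇒  2A = -42, A = -21.
Then Σ (x_i + x_{i+1})·c_i = 474, so x̄ = 474 / (6·(-21)) = -79/21.

-79/21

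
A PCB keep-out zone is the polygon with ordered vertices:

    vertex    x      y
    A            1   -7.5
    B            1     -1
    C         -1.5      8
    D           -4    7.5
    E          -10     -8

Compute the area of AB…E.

Apply the surveyor's formula: 2A = Σ (x_i·y_{i+1} − x_{i+1}·y_i), indices taken mod 5.
Cross-terms: 6.5, 6.5, 20.75, 107, 83  ⇒  Σ = 223.75
Area = |Σ|/2 = 111.875.

111.875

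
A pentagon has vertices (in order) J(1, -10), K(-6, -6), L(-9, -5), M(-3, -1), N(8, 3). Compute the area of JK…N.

90

Cross-terms: -66, -24, -6, -1, -83  ⇒  Σ = -180
Area = |Σ|/2 = 90.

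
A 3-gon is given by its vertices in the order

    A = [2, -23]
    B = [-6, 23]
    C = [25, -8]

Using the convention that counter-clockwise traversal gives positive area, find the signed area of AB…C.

-589

Apply the shoelace formula: 2A = Σ (x_i·y_{i+1} − x_{i+1}·y_i), indices taken mod 3.
Cross-terms: -92, -527, -559  ⇒  Σ = -1178
Signed area = Σ/2 = -589 (negative ⇒ clockwise traversal).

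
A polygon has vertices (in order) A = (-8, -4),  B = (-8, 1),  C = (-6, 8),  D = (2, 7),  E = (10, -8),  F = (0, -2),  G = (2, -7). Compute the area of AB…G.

161

Cross-terms: -40, -58, -58, -86, -20, 4, -64  ⇒  Σ = -322
Area = |Σ|/2 = 161.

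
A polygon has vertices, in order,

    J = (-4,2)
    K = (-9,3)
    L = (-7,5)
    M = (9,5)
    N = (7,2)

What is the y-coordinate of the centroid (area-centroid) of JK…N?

Apply the shoelace formula. First the cross-terms c_i = x_i·y_{i+1} − x_{i+1}·y_i:
  6, -24, -80, -17, 22  ⇒  2A = -93, A = -46.5.
Then Σ (y_i + y_{i+1})·c_i = -993, so ȳ = -993 / (6·(-46.5)) = 331/93.

331/93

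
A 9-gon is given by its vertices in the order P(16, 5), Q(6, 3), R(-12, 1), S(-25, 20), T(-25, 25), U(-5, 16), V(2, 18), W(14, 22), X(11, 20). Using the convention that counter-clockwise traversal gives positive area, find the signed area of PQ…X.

Apply the shoelace formula: 2A = Σ (x_i·y_{i+1} − x_{i+1}·y_i), indices taken mod 9.
Cross-terms: 18, 42, -215, -125, -275, -122, -208, 38, -265  ⇒  Σ = -1112
Signed area = Σ/2 = -556 (negative ⇒ clockwise traversal).

-556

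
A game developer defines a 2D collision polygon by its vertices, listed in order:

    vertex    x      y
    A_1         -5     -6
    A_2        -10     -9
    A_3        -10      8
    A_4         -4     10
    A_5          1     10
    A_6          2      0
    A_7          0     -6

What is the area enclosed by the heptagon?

Σ = (-15) + (-170) + (-68) + (-50) + (-20) + (-12) + (-30) = -365
Area = |Σ|/2 = 182.5.

182.5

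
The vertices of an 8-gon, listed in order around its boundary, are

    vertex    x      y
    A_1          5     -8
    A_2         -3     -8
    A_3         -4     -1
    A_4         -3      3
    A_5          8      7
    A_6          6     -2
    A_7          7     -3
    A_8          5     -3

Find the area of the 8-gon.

123

Apply the surveyor's formula: 2A = Σ (x_i·y_{i+1} − x_{i+1}·y_i), indices taken mod 8.
A_1→A_2: (5)(-8) − (-3)(-8) = -64
A_2→A_3: (-3)(-1) − (-4)(-8) = -29
A_3→A_4: (-4)(3) − (-3)(-1) = -15
A_4→A_5: (-3)(7) − (8)(3) = -45
A_5→A_6: (8)(-2) − (6)(7) = -58
A_6→A_7: (6)(-3) − (7)(-2) = -4
A_7→A_8: (7)(-3) − (5)(-3) = -6
A_8→A_1: (5)(-8) − (5)(-3) = -25
Σ = -246
Area = |Σ|/2 = 123.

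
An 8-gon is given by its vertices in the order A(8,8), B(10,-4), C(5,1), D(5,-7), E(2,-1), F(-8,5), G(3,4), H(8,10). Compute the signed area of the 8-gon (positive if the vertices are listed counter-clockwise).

-88

Σ = (-112) + (30) + (-40) + (9) + (2) + (-47) + (-2) + (-16) = -176
Signed area = Σ/2 = -88 (negative ⇒ clockwise traversal).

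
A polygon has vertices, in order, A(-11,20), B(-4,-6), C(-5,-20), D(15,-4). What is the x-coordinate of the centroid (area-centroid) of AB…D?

Apply the shoelace formula. First the cross-terms c_i = x_i·y_{i+1} − x_{i+1}·y_i:
  146, 50, 320, 256  ⇒  2A = 772, A = 386.
Then Σ (x_i + x_{i+1})·c_i = 1584, so x̄ = 1584 / (6·386) = 132/193.

132/193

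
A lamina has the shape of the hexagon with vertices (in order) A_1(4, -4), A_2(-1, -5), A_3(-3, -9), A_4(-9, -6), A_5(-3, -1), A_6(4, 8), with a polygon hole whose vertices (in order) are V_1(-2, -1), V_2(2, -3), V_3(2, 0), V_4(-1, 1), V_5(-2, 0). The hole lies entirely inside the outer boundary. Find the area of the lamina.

75

Outer boundary:
Apply Gauss's area formula: 2A = Σ (x_i·y_{i+1} − x_{i+1}·y_i), indices taken mod 6.
Σ = (-24) + (-6) + (-63) + (-9) + (-20) + (-48) = -170
Area = |Σ|/2 = 85.
Hole:
Apply the shoelace (surveyor's) formula: 2A = Σ (x_i·y_{i+1} − x_{i+1}·y_i), indices taken mod 5.
V_1→V_2: (-2)(-3) − (2)(-1) = 8
V_2→V_3: (2)(0) − (2)(-3) = 6
V_3→V_4: (2)(1) − (-1)(0) = 2
V_4→V_5: (-1)(0) − (-2)(1) = 2
V_5→V_1: (-2)(-1) − (-2)(0) = 2
Σ = 20
Area = |Σ|/2 = 10.
Net area = 85 − 10 = 75.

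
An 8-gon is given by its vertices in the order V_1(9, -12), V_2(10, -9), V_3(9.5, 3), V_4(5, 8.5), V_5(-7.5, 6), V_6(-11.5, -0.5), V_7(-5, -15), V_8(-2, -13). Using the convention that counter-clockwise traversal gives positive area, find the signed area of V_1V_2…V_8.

Σ = (39) + (115.5) + (65.75) + (93.75) + (72.75) + (170) + (35) + (141) = 732.75
Signed area = Σ/2 = 366.375 (positive ⇒ counter-clockwise traversal).

366.375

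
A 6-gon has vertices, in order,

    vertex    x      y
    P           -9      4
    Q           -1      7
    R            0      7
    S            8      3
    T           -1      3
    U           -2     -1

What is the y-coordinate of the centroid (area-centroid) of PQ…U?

394/105

Apply the surveyor's formula. First the cross-terms c_i = x_i·y_{i+1} − x_{i+1}·y_i:
  -59, -7, -56, 27, 7, -17  ⇒  2A = -105, A = -52.5.
Then Σ (y_i + y_{i+1})·c_i = -1182, so ȳ = -1182 / (6·(-52.5)) = 394/105.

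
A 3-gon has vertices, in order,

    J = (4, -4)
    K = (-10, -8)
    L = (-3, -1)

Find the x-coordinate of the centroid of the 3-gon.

-3

Apply Gauss's area formula. First the cross-terms c_i = x_i·y_{i+1} − x_{i+1}·y_i:
  -72, -14, 16  ⇒  2A = -70, A = -35.
Then Σ (x_i + x_{i+1})·c_i = 630, so x̄ = 630 / (6·(-35)) = -3.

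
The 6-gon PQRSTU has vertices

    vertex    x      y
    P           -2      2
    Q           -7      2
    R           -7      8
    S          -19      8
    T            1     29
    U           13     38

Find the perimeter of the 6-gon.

|PQ| = √((-5)² + (0)²) = √25 = 5
|QR| = √((0)² + (6)²) = √36 = 6
|RS| = √((-12)² + (0)²) = √144 = 12
|ST| = √((20)² + (21)²) = √841 = 29
|TU| = √((12)² + (9)²) = √225 = 15
|UP| = √((-15)² + (-36)²) = √1521 = 39
Perimeter = 5 + 6 + 12 + 29 + 15 + 39 = 106.

106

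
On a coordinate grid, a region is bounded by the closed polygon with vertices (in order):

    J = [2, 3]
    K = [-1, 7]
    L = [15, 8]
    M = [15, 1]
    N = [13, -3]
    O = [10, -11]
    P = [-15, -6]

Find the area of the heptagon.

315

Cross-terms: 17, -113, -105, -58, -113, -225, -33  ⇒  Σ = -630
Area = |Σ|/2 = 315.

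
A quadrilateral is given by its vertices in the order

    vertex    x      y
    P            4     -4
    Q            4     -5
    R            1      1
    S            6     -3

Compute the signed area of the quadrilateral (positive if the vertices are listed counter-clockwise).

Apply Gauss's area formula: 2A = Σ (x_i·y_{i+1} − x_{i+1}·y_i), indices taken mod 4.
Cross-terms: -4, 9, -9, -12  ⇒  Σ = -16
Signed area = Σ/2 = -8 (negative ⇒ clockwise traversal).

-8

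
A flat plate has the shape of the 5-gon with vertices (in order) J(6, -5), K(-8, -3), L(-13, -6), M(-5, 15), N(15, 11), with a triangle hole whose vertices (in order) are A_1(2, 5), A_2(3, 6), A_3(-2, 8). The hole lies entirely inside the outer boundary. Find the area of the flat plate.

344

Outer boundary:
Apply the shoelace formula: 2A = Σ (x_i·y_{i+1} − x_{i+1}·y_i), indices taken mod 5.
J→K: (6)(-3) − (-8)(-5) = -58
K→L: (-8)(-6) − (-13)(-3) = 9
L→M: (-13)(15) − (-5)(-6) = -225
M→N: (-5)(11) − (15)(15) = -280
N→J: (15)(-5) − (6)(11) = -141
Σ = -695
Area = |Σ|/2 = 347.5.
Hole:
Σ = (-3) + (36) + (-26) = 7
Area = |Σ|/2 = 3.5.
Net area = 347.5 − 3.5 = 344.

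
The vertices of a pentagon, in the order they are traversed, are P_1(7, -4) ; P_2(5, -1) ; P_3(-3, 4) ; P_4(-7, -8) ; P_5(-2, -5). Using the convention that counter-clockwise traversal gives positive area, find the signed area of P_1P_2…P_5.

Apply Gauss's area formula: 2A = Σ (x_i·y_{i+1} − x_{i+1}·y_i), indices taken mod 5.
Σ = (13) + (17) + (52) + (19) + (43) = 144
Signed area = Σ/2 = 72 (positive ⇒ counter-clockwise traversal).

72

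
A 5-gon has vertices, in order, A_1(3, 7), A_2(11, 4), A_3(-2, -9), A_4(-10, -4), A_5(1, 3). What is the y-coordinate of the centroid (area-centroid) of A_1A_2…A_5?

-58/57

Apply the shoelace formula. First the cross-terms c_i = x_i·y_{i+1} − x_{i+1}·y_i:
  -65, -91, -82, -26, -2  ⇒  2A = -266, A = -133.
Then Σ (y_i + y_{i+1})·c_i = 812, so ȳ = 812 / (6·(-133)) = -58/57.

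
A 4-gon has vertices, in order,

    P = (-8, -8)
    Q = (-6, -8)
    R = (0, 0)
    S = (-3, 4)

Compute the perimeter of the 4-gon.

30

|PQ| = √((2)² + (0)²) = √4 = 2
|QR| = √((6)² + (8)²) = √100 = 10
|RS| = √((-3)² + (4)²) = √25 = 5
|SP| = √((-5)² + (-12)²) = √169 = 13
Perimeter = 2 + 10 + 5 + 13 = 30.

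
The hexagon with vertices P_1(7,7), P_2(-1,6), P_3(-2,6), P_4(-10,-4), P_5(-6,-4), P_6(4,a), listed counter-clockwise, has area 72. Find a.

3

The doubled signed area Σ (x_i y_{i+1} − x_{i+1} y_i) is linear in a.
With a=0 it equals 183; the coefficient of a is -13 (from the two edges through P_6).
So -13·a + 183 = 2·72 = 144 ⇒ a = 3.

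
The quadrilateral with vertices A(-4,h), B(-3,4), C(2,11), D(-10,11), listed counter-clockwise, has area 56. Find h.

The doubled signed area Σ (x_i y_{i+1} − x_{i+1} y_i) is linear in h.
With h=0 it equals 119; the coefficient of h is -7 (from the two edges through A).
So -7·h + 119 = 2·56 = 112 ⇒ h = 1.

1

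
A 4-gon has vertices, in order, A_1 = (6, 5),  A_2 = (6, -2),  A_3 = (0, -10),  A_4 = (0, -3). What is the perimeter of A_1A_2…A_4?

|A_1A_2| = √((0)² + (-7)²) = √49 = 7
|A_2A_3| = √((-6)² + (-8)²) = √100 = 10
|A_3A_4| = √((0)² + (7)²) = √49 = 7
|A_4A_1| = √((6)² + (8)²) = √100 = 10
Perimeter = 7 + 10 + 7 + 10 = 34.

34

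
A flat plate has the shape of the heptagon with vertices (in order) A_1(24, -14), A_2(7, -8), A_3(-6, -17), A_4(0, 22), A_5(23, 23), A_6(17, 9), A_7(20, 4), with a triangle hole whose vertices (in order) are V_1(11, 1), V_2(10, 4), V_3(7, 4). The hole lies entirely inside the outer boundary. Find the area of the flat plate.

781

Outer boundary:
Apply Gauss's area formula: 2A = Σ (x_i·y_{i+1} − x_{i+1}·y_i), indices taken mod 7.
A_1→A_2: (24)(-8) − (7)(-14) = -94
A_2→A_3: (7)(-17) − (-6)(-8) = -167
A_3→A_4: (-6)(22) − (0)(-17) = -132
A_4→A_5: (0)(23) − (23)(22) = -506
A_5→A_6: (23)(9) − (17)(23) = -184
A_6→A_7: (17)(4) − (20)(9) = -112
A_7→A_1: (20)(-14) − (24)(4) = -376
Σ = -1571
Area = |Σ|/2 = 785.5.
Hole:
Apply Gauss's area formula: 2A = Σ (x_i·y_{i+1} − x_{i+1}·y_i), indices taken mod 3.
Σ = (34) + (12) + (-37) = 9
Area = |Σ|/2 = 4.5.
Net area = 785.5 − 4.5 = 781.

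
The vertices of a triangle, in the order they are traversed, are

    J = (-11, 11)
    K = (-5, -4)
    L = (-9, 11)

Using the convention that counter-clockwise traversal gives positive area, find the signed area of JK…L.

Σ = (99) + (-91) + (22) = 30
Signed area = Σ/2 = 15 (positive ⇒ counter-clockwise traversal).

15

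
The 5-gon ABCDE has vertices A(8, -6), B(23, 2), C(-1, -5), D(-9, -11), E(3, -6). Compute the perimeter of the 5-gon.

70

|AB| = √((15)² + (8)²) = √289 = 17
|BC| = √((-24)² + (-7)²) = √625 = 25
|CD| = √((-8)² + (-6)²) = √100 = 10
|DE| = √((12)² + (5)²) = √169 = 13
|EA| = √((5)² + (0)²) = √25 = 5
Perimeter = 17 + 25 + 10 + 13 + 5 = 70.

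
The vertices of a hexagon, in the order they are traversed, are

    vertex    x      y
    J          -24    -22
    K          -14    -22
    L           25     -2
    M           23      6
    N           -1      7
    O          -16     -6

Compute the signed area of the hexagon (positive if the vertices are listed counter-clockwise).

Apply the surveyor's formula: 2A = Σ (x_i·y_{i+1} − x_{i+1}·y_i), indices taken mod 6.
Σ = (220) + (578) + (196) + (167) + (118) + (208) = 1487
Signed area = Σ/2 = 743.5 (positive ⇒ counter-clockwise traversal).

743.5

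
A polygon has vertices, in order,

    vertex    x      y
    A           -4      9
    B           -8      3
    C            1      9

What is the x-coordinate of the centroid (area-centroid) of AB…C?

-11/3

Apply the shoelace formula. First the cross-terms c_i = x_i·y_{i+1} − x_{i+1}·y_i:
  60, -75, 45  ⇒  2A = 30, A = 15.
Then Σ (x_i + x_{i+1})·c_i = -330, so x̄ = -330 / (6·15) = -11/3.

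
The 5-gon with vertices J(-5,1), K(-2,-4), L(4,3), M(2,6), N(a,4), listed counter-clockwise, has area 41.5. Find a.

Write out the shoelace sum; only the two edges meeting at N involve a:
2·Area = [(2·4 − a·6) + (a·1 − (-5)·4)] + 50
       = -5·a + 78 = 83
⇒ a = -1.

-1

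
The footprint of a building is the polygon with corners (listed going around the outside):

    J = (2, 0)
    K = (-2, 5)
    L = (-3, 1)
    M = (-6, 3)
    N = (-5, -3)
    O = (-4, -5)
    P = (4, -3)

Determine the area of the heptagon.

52

J→K: (2)(5) − (-2)(0) = 10
K→L: (-2)(1) − (-3)(5) = 13
L→M: (-3)(3) − (-6)(1) = -3
M→N: (-6)(-3) − (-5)(3) = 33
N→O: (-5)(-5) − (-4)(-3) = 13
O→P: (-4)(-3) − (4)(-5) = 32
P→J: (4)(0) − (2)(-3) = 6
Σ = 104
Area = |Σ|/2 = 52.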